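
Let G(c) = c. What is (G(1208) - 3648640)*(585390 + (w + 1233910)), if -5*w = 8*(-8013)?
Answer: -33412680168928/5 ≈ -6.6825e+12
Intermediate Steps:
w = 64104/5 (w = -8*(-8013)/5 = -1/5*(-64104) = 64104/5 ≈ 12821.)
(G(1208) - 3648640)*(585390 + (w + 1233910)) = (1208 - 3648640)*(585390 + (64104/5 + 1233910)) = -3647432*(585390 + 6233654/5) = -3647432*9160604/5 = -33412680168928/5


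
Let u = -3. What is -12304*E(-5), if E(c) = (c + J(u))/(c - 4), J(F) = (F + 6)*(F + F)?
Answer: -282992/9 ≈ -31444.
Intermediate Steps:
J(F) = 2*F*(6 + F) (J(F) = (6 + F)*(2*F) = 2*F*(6 + F))
E(c) = (-18 + c)/(-4 + c) (E(c) = (c + 2*(-3)*(6 - 3))/(c - 4) = (c + 2*(-3)*3)/(-4 + c) = (c - 18)/(-4 + c) = (-18 + c)/(-4 + c))
-12304*E(-5) = -12304*(-18 - 5)/(-4 - 5) = -12304*(-23)/(-9) = -(-12304)*(-23)/9 = -12304*23/9 = -282992/9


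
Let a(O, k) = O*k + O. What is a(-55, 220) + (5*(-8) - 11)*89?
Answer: -16694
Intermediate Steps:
a(O, k) = O + O*k
a(-55, 220) + (5*(-8) - 11)*89 = -55*(1 + 220) + (5*(-8) - 11)*89 = -55*221 + (-40 - 11)*89 = -12155 - 51*89 = -12155 - 4539 = -16694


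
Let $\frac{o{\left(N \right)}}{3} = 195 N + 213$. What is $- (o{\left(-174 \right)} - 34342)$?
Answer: $135493$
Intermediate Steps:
$o{\left(N \right)} = 639 + 585 N$ ($o{\left(N \right)} = 3 \left(195 N + 213\right) = 3 \left(213 + 195 N\right) = 639 + 585 N$)
$- (o{\left(-174 \right)} - 34342) = - (\left(639 + 585 \left(-174\right)\right) - 34342) = - (\left(639 - 101790\right) - 34342) = - (-101151 - 34342) = \left(-1\right) \left(-135493\right) = 135493$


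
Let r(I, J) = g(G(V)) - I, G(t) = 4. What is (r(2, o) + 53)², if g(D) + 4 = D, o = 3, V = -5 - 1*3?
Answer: 2601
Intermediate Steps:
V = -8 (V = -5 - 3 = -8)
g(D) = -4 + D
r(I, J) = -I (r(I, J) = (-4 + 4) - I = 0 - I = -I)
(r(2, o) + 53)² = (-1*2 + 53)² = (-2 + 53)² = 51² = 2601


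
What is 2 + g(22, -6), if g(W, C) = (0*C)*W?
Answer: 2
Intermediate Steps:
g(W, C) = 0 (g(W, C) = 0*W = 0)
2 + g(22, -6) = 2 + 0 = 2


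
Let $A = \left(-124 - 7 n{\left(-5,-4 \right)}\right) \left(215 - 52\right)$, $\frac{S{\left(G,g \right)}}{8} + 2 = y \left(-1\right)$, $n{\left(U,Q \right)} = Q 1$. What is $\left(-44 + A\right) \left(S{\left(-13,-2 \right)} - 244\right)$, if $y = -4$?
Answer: $3577776$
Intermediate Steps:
$n{\left(U,Q \right)} = Q$
$S{\left(G,g \right)} = 16$ ($S{\left(G,g \right)} = -16 + 8 \left(\left(-4\right) \left(-1\right)\right) = -16 + 8 \cdot 4 = -16 + 32 = 16$)
$A = -15648$ ($A = \left(-124 - -28\right) \left(215 - 52\right) = \left(-124 + 28\right) 163 = \left(-96\right) 163 = -15648$)
$\left(-44 + A\right) \left(S{\left(-13,-2 \right)} - 244\right) = \left(-44 - 15648\right) \left(16 - 244\right) = \left(-15692\right) \left(-228\right) = 3577776$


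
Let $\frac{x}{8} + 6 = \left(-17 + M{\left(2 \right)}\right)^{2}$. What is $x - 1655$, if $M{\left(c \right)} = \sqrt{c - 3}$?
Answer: $601 - 272 i \approx 601.0 - 272.0 i$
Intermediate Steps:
$M{\left(c \right)} = \sqrt{-3 + c}$
$x = -48 + 8 \left(-17 + i\right)^{2}$ ($x = -48 + 8 \left(-17 + \sqrt{-3 + 2}\right)^{2} = -48 + 8 \left(-17 + \sqrt{-1}\right)^{2} = -48 + 8 \left(-17 + i\right)^{2} \approx 2256.0 - 272.0 i$)
$x - 1655 = \left(2256 - 272 i\right) - 1655 = 601 - 272 i$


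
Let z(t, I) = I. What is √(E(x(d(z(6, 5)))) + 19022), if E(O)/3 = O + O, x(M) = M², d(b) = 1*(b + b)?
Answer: √19622 ≈ 140.08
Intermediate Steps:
d(b) = 2*b (d(b) = 1*(2*b) = 2*b)
E(O) = 6*O (E(O) = 3*(O + O) = 3*(2*O) = 6*O)
√(E(x(d(z(6, 5)))) + 19022) = √(6*(2*5)² + 19022) = √(6*10² + 19022) = √(6*100 + 19022) = √(600 + 19022) = √19622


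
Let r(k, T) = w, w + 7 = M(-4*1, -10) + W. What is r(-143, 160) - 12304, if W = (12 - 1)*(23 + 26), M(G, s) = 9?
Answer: -11763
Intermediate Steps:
W = 539 (W = 11*49 = 539)
w = 541 (w = -7 + (9 + 539) = -7 + 548 = 541)
r(k, T) = 541
r(-143, 160) - 12304 = 541 - 12304 = -11763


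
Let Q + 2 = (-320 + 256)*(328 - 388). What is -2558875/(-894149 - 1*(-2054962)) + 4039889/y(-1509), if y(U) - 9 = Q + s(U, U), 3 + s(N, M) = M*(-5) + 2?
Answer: 4660407524632/13222820883 ≈ 352.45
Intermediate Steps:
s(N, M) = -1 - 5*M (s(N, M) = -3 + (M*(-5) + 2) = -3 + (-5*M + 2) = -3 + (2 - 5*M) = -1 - 5*M)
Q = 3838 (Q = -2 + (-320 + 256)*(328 - 388) = -2 - 64*(-60) = -2 + 3840 = 3838)
y(U) = 3846 - 5*U (y(U) = 9 + (3838 + (-1 - 5*U)) = 9 + (3837 - 5*U) = 3846 - 5*U)
-2558875/(-894149 - 1*(-2054962)) + 4039889/y(-1509) = -2558875/(-894149 - 1*(-2054962)) + 4039889/(3846 - 5*(-1509)) = -2558875/(-894149 + 2054962) + 4039889/(3846 + 7545) = -2558875/1160813 + 4039889/11391 = 4660407524632/13222820883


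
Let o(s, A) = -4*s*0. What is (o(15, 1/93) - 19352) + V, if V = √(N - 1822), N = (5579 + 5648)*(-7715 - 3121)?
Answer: -19352 + I*√121657594 ≈ -19352.0 + 11030.0*I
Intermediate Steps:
N = -121655772 (N = 11227*(-10836) = -121655772)
V = I*√121657594 (V = √(-121655772 - 1822) = √(-121657594) = I*√121657594 ≈ 11030.0*I)
o(s, A) = 0
(o(15, 1/93) - 19352) + V = (0 - 19352) + I*√121657594 = -19352 + I*√121657594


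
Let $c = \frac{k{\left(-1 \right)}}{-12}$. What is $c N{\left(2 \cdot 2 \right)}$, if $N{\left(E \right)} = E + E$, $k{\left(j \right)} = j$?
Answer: $\frac{2}{3} \approx 0.66667$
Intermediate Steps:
$c = \frac{1}{12}$ ($c = - \frac{1}{-12} = \left(-1\right) \left(- \frac{1}{12}\right) = \frac{1}{12} \approx 0.083333$)
$N{\left(E \right)} = 2 E$
$c N{\left(2 \cdot 2 \right)} = \frac{2 \cdot 2 \cdot 2}{12} = \frac{2 \cdot 4}{12} = \frac{1}{12} \cdot 8 = \frac{2}{3}$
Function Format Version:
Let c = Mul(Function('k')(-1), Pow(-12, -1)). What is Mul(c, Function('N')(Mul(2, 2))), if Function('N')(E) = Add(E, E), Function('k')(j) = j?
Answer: Rational(2, 3) ≈ 0.66667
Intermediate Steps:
c = Rational(1, 12) (c = Mul(-1, Pow(-12, -1)) = Mul(-1, Rational(-1, 12)) = Rational(1, 12) ≈ 0.083333)
Function('N')(E) = Mul(2, E)
Mul(c, Function('N')(Mul(2, 2))) = Mul(Rational(1, 12), Mul(2, Mul(2, 2))) = Mul(Rational(1, 12), Mul(2, 4)) = Mul(Rational(1, 12), 8) = Rational(2, 3)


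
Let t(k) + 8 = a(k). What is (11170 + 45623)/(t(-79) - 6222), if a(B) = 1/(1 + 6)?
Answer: -397551/43609 ≈ -9.1163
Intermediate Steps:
a(B) = 1/7
t(k) = -55/7 (t(k) = -8 + 1/7 = -55/7)
(11170 + 45623)/(t(-79) - 6222) = (11170 + 45623)/(-55/7 - 6222) = 56793/(-43609/7) = 56793*(-7/43609) = -397551/43609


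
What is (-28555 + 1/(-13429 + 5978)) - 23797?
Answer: -390074753/7451 ≈ -52352.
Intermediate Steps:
(-28555 + 1/(-13429 + 5978)) - 23797 = (-28555 + 1/(-7451)) - 23797 = (-28555 - 1/7451) - 23797 = -212763306/7451 - 23797 = -390074753/7451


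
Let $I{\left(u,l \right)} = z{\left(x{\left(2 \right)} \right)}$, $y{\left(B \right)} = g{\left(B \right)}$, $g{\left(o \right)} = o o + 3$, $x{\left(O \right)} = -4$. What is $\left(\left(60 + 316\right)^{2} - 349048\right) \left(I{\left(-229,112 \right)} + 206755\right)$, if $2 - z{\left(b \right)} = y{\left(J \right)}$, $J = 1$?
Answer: $-42936809016$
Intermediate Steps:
$g{\left(o \right)} = 3 + o^{2}$ ($g{\left(o \right)} = o^{2} + 3 = 3 + o^{2}$)
$y{\left(B \right)} = 3 + B^{2}$
$z{\left(b \right)} = -2$ ($z{\left(b \right)} = 2 - \left(3 + 1^{2}\right) = 2 - \left(3 + 1\right) = 2 - 4 = -2$)
$I{\left(u,l \right)} = -2$
$\left(\left(60 + 316\right)^{2} - 349048\right) \left(I{\left(-229,112 \right)} + 206755\right) = \left(\left(60 + 316\right)^{2} - 349048\right) \left(-2 + 206755\right) = \left(376^{2} - 349048\right) 206753 = \left(141376 - 349048\right) 206753 = \left(-207672\right) 206753 = -42936809016$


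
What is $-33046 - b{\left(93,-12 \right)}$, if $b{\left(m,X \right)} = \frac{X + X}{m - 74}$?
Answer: $- \frac{627850}{19} \approx -33045.0$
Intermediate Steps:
$b{\left(m,X \right)} = \frac{2 X}{-74 + m}$
$-33046 - b{\left(93,-12 \right)} = -33046 - 2 \left(-12\right) \frac{1}{-74 + 93} = -33046 - 2 \left(-12\right) \frac{1}{19} = -33046 - - \frac{24}{19} = -33046 + \frac{24}{19} = - \frac{627850}{19}$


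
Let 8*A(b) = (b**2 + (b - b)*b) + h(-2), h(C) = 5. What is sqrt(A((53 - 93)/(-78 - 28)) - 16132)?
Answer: I*sqrt(725007718)/212 ≈ 127.01*I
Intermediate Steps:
A(b) = 5/8 + b**2/8 (A(b) = ((b**2 + (b - b)*b) + 5)/8 = ((b**2 + 0*b) + 5)/8 = ((b**2 + 0) + 5)/8 = (b**2 + 5)/8 = (5 + b**2)/8 = 5/8 + b**2/8)
sqrt(A((53 - 93)/(-78 - 28)) - 16132) = sqrt((5/8 + ((53 - 93)/(-78 - 28))**2/8) - 16132) = sqrt((5/8 + (-40/(-106))**2/8) - 16132) = sqrt((5/8 + (-40*(-1/106))**2/8) - 16132) = sqrt((5/8 + (20/53)**2/8) - 16132) = sqrt((5/8 + (1/8)*(400/2809)) - 16132) = sqrt((5/8 + 50/2809) - 16132) = sqrt(14445/22472 - 16132) = sqrt(-362503859/22472) = I*sqrt(725007718)/212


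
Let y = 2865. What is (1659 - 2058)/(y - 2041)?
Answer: -399/824 ≈ -0.48422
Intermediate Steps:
(1659 - 2058)/(y - 2041) = (1659 - 2058)/(2865 - 2041) = -399/824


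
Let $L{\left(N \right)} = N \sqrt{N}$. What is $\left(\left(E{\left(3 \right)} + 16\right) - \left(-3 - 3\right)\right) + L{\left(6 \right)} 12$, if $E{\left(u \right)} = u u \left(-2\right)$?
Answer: $4 + 72 \sqrt{6} \approx 180.36$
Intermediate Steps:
$L{\left(N \right)} = N^{\frac{3}{2}}$
$E{\left(u \right)} = - 2 u^{2}$ ($E{\left(u \right)} = u^{2} \left(-2\right) = - 2 u^{2}$)
$\left(\left(E{\left(3 \right)} + 16\right) - \left(-3 - 3\right)\right) + L{\left(6 \right)} 12 = \left(\left(- 2 \cdot 3^{2} + 16\right) - \left(-3 - 3\right)\right) + 6^{\frac{3}{2}} \cdot 12 = \left(\left(\left(-2\right) 9 + 16\right) - -6\right) + 6 \sqrt{6} \cdot 12 = \left(\left(-18 + 16\right) + 6\right) + 72 \sqrt{6} = \left(-2 + 6\right) + 72 \sqrt{6} = 4 + 72 \sqrt{6}$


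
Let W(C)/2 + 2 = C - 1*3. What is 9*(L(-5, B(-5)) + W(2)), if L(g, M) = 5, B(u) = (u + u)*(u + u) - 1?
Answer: -9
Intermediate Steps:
B(u) = -1 + 4*u² (B(u) = (2*u)*(2*u) - 1 = 4*u² - 1 = -1 + 4*u²)
W(C) = -10 + 2*C (W(C) = -4 + 2*(C - 1*3) = -4 + 2*(C - 3) = -4 + 2*(-3 + C) = -4 + (-6 + 2*C) = -10 + 2*C)
9*(L(-5, B(-5)) + W(2)) = 9*(5 + (-10 + 2*2)) = 9*(5 + (-10 + 4)) = 9*(5 - 6) = 9*(-1) = -9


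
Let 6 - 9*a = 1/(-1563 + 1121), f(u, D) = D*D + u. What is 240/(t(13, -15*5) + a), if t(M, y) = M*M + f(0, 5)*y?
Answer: -190944/1356763 ≈ -0.14073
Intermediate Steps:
f(u, D) = u + D² (f(u, D) = D² + u = u + D²)
t(M, y) = M² + 25*y (t(M, y) = M*M + (0 + 5²)*y = M² + (0 + 25)*y = M² + 25*y)
a = 2653/3978 (a = ⅔ - 1/(9*(-1563 + 1121)) = ⅔ - ⅑/(-442) = ⅔ - ⅑*(-1/442) = ⅔ + 1/3978 = 2653/3978 ≈ 0.66692)
240/(t(13, -15*5) + a) = 240/((13² + 25*(-15*5)) + 2653/3978) = 240/((169 + 25*(-75)) + 2653/3978) = 240/((169 - 1875) + 2653/3978) = 240/(-1706 + 2653/3978) = 240/(-6783815/3978) = 240*(-3978/6783815) = -190944/1356763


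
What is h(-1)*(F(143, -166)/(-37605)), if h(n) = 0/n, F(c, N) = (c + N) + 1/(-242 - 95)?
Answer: 0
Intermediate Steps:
F(c, N) = -1/337 + N + c (F(c, N) = (N + c) + 1/(-337) = (N + c) - 1/337 = -1/337 + N + c)
h(n) = 0
h(-1)*(F(143, -166)/(-37605)) = 0*((-1/337 - 166 + 143)/(-37605)) = 0*(-7752/337*(-1/37605)) = 0*(2584/4224295) = 0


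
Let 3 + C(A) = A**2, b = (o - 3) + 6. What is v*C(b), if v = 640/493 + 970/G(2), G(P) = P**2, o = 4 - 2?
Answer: 2644235/493 ≈ 5363.6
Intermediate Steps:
o = 2
b = 5 (b = (2 - 3) + 6 = -1 + 6 = 5)
C(A) = -3 + A**2
v = 240385/986 (v = 640/493 + 970/(2**2) = 640*(1/493) + 970/4 = 640/493 + 970*(1/4) = 640/493 + 485/2 = 240385/986 ≈ 243.80)
v*C(b) = 240385*(-3 + 5**2)/986 = 240385*(-3 + 25)/986 = (240385/986)*22 = 2644235/493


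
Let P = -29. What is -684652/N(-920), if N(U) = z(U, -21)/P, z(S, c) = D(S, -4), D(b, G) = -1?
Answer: -19854908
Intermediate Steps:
z(S, c) = -1
N(U) = 1/29 (N(U) = -1/(-29) = -1*(-1/29) = 1/29)
-684652/N(-920) = -684652/1/29 = -684652*29 = -19854908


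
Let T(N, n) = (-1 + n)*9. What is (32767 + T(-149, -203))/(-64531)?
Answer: -30931/64531 ≈ -0.47932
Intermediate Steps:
T(N, n) = -9 + 9*n
(32767 + T(-149, -203))/(-64531) = (32767 + (-9 + 9*(-203)))/(-64531) = (32767 + (-9 - 1827))*(-1/64531) = (32767 - 1836)*(-1/64531) = 30931*(-1/64531) = -30931/64531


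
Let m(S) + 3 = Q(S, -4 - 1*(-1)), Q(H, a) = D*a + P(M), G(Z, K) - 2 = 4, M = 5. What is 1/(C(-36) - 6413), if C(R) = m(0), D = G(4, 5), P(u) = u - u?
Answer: -1/6434 ≈ -0.00015542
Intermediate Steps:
P(u) = 0
G(Z, K) = 6 (G(Z, K) = 2 + 4 = 6)
D = 6
Q(H, a) = 6*a (Q(H, a) = 6*a + 0 = 6*a)
m(S) = -21 (m(S) = -3 + 6*(-4 - 1*(-1)) = -3 + 6*(-4 + 1) = -3 + 6*(-3) = -3 - 18 = -21)
C(R) = -21
1/(C(-36) - 6413) = 1/(-21 - 6413) = 1/(-6434) = -1/6434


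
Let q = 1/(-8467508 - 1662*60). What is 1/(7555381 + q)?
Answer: 8567228/64728671653867 ≈ 1.3236e-7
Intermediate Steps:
q = -1/8567228 (q = 1/(-8467508 - 99720) = 1/(-8567228) = -1/8567228 ≈ -1.1672e-7)
1/(7555381 + q) = 1/(7555381 - 1/8567228) = 1/(64728671653867/8567228) = 8567228/64728671653867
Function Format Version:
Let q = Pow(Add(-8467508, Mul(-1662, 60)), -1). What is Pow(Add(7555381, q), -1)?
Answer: Rational(8567228, 64728671653867) ≈ 1.3236e-7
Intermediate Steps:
q = Rational(-1, 8567228) (q = Pow(Add(-8467508, -99720), -1) = Pow(-8567228, -1) = Rational(-1, 8567228) ≈ -1.1672e-7)
Pow(Add(7555381, q), -1) = Pow(Add(7555381, Rational(-1, 8567228)), -1) = Pow(Rational(64728671653867, 8567228), -1) = Rational(8567228, 64728671653867)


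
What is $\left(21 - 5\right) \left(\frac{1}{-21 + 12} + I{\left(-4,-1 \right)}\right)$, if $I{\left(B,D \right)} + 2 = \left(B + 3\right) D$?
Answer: $- \frac{160}{9} \approx -17.778$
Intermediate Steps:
$I{\left(B,D \right)} = -2 + D \left(3 + B\right)$ ($I{\left(B,D \right)} = -2 + \left(B + 3\right) D = -2 + \left(3 + B\right) D = -2 + D \left(3 + B\right)$)
$\left(21 - 5\right) \left(\frac{1}{-21 + 12} + I{\left(-4,-1 \right)}\right) = \left(21 - 5\right) \left(\frac{1}{-21 + 12} - 1\right) = 16 \left(\frac{1}{-9} - 1\right) = 16 \left(- \frac{1}{9} - 1\right) = 16 \left(- \frac{10}{9}\right) = - \frac{160}{9}$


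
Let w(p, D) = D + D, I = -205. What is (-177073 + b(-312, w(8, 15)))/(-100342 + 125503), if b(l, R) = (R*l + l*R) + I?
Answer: -195998/25161 ≈ -7.7898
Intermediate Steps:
w(p, D) = 2*D
b(l, R) = -205 + 2*R*l (b(l, R) = (R*l + l*R) - 205 = (R*l + R*l) - 205 = 2*R*l - 205 = -205 + 2*R*l)
(-177073 + b(-312, w(8, 15)))/(-100342 + 125503) = (-177073 + (-205 + 2*(2*15)*(-312)))/(-100342 + 125503) = (-177073 + (-205 + 2*30*(-312)))/25161 = (-177073 + (-205 - 18720))*(1/25161) = (-177073 - 18925)*(1/25161) = -195998*1/25161 = -195998/25161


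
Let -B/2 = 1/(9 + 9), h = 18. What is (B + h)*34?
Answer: 5474/9 ≈ 608.22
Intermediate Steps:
B = -⅑ (B = -2/(9 + 9) = -2/18 = -2*1/18 = -⅑ ≈ -0.11111)
(B + h)*34 = (-⅑ + 18)*34 = (161/9)*34 = 5474/9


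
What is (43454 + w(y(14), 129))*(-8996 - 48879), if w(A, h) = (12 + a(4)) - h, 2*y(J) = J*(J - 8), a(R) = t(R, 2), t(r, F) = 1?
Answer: -2508186750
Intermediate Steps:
a(R) = 1
y(J) = J*(-8 + J)/2 (y(J) = (J*(J - 8))/2 = (J*(-8 + J))/2 = J*(-8 + J)/2)
w(A, h) = 13 - h (w(A, h) = (12 + 1) - h = 13 - h)
(43454 + w(y(14), 129))*(-8996 - 48879) = (43454 + (13 - 1*129))*(-8996 - 48879) = (43454 + (13 - 129))*(-57875) = (43454 - 116)*(-57875) = 43338*(-57875) = -2508186750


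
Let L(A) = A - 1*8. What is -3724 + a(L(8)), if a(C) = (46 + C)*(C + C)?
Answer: -3724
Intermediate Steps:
L(A) = -8 + A (L(A) = A - 8 = -8 + A)
a(C) = 2*C*(46 + C) (a(C) = (46 + C)*(2*C) = 2*C*(46 + C))
-3724 + a(L(8)) = -3724 + 2*(-8 + 8)*(46 + (-8 + 8)) = -3724 + 2*0*(46 + 0) = -3724 + 2*0*46 = -3724 + 0 = -3724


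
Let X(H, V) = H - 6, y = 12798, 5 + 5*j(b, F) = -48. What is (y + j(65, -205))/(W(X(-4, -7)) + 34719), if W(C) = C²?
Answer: 63937/174095 ≈ 0.36725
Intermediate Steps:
j(b, F) = -53/5 (j(b, F) = -1 + (⅕)*(-48) = -1 - 48/5 = -53/5)
X(H, V) = -6 + H
(y + j(65, -205))/(W(X(-4, -7)) + 34719) = (12798 - 53/5)/((-6 - 4)² + 34719) = 63937/(5*((-10)² + 34719)) = 63937/(5*(100 + 34719)) = (63937/5)/34819 = (63937/5)*(1/34819) = 63937/174095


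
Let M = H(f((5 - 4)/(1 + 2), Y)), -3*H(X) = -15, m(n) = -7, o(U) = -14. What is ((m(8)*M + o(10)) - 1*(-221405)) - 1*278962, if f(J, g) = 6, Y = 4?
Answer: -57606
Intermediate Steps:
H(X) = 5 (H(X) = -1/3*(-15) = 5)
M = 5
((m(8)*M + o(10)) - 1*(-221405)) - 1*278962 = ((-7*5 - 14) - 1*(-221405)) - 1*278962 = ((-35 - 14) + 221405) - 278962 = (-49 + 221405) - 278962 = 221356 - 278962 = -57606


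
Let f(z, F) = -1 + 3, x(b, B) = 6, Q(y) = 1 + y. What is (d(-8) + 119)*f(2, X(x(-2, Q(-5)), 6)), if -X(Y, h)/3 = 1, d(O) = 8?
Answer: 254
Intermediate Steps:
X(Y, h) = -3 (X(Y, h) = -3*1 = -3)
f(z, F) = 2
(d(-8) + 119)*f(2, X(x(-2, Q(-5)), 6)) = (8 + 119)*2 = 127*2 = 254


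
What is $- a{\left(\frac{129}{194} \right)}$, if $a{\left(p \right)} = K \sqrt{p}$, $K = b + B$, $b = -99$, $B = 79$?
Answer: $\frac{10 \sqrt{25026}}{97} \approx 16.309$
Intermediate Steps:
$K = -20$ ($K = -99 + 79 = -20$)
$a{\left(p \right)} = - 20 \sqrt{p}$
$- a{\left(\frac{129}{194} \right)} = - \left(-20\right) \sqrt{\frac{129}{194}} = - \left(-20\right) \frac{\sqrt{25026}}{194} = - \frac{\left(-10\right) \sqrt{25026}}{97} = \frac{10 \sqrt{25026}}{97}$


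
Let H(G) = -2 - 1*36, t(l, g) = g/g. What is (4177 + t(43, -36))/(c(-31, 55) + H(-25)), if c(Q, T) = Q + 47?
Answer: -2089/11 ≈ -189.91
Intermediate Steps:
t(l, g) = 1
c(Q, T) = 47 + Q
H(G) = -38 (H(G) = -2 - 36 = -38)
(4177 + t(43, -36))/(c(-31, 55) + H(-25)) = (4177 + 1)/((47 - 31) - 38) = 4178/(16 - 38) = 4178/(-22) = 4178*(-1/22) = -2089/11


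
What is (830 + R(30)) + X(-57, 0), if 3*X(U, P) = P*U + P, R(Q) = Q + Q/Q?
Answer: 861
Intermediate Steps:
R(Q) = 1 + Q (R(Q) = Q + 1 = 1 + Q)
X(U, P) = P/3 + P*U/3 (X(U, P) = (P*U + P)/3 = (P + P*U)/3 = P/3 + P*U/3)
(830 + R(30)) + X(-57, 0) = (830 + (1 + 30)) + (⅓)*0*(1 - 57) = (830 + 31) + (⅓)*0*(-56) = 861 + 0 = 861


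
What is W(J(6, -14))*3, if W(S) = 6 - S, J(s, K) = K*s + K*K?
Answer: -318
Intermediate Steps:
J(s, K) = K**2 + K*s (J(s, K) = K*s + K**2 = K**2 + K*s)
W(J(6, -14))*3 = (6 - (-14)*(-14 + 6))*3 = (6 - (-14)*(-8))*3 = (6 - 1*112)*3 = (6 - 112)*3 = -106*3 = -318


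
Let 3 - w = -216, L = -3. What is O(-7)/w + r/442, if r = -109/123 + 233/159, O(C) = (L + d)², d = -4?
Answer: 7889747/35057009 ≈ 0.22505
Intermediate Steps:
w = 219 (w = 3 - 1*(-216) = 3 + 216 = 219)
O(C) = 49 (O(C) = (-3 - 4)² = (-7)² = 49)
r = 3776/6519 (r = -109*1/123 + 233*(1/159) = -109/123 + 233/159 = 3776/6519 ≈ 0.57923)
O(-7)/w + r/442 = 49/219 + (3776/6519)/442 = 49*(1/219) + (3776/6519)*(1/442) = 49/219 + 1888/1440699 = 7889747/35057009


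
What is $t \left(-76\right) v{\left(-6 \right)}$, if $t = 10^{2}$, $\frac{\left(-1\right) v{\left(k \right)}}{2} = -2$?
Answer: $-30400$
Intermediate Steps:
$v{\left(k \right)} = 4$ ($v{\left(k \right)} = \left(-2\right) \left(-2\right) = 4$)
$t = 100$
$t \left(-76\right) v{\left(-6 \right)} = 100 \left(-76\right) 4 = \left(-7600\right) 4 = -30400$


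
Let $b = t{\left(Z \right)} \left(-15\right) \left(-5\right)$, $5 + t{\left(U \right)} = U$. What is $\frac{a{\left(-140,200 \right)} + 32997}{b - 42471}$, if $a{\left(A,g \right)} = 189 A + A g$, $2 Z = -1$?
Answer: $\frac{42926}{85767} \approx 0.5005$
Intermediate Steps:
$Z = - \frac{1}{2}$ ($Z = \frac{1}{2} \left(-1\right) = - \frac{1}{2} \approx -0.5$)
$t{\left(U \right)} = -5 + U$
$b = - \frac{825}{2}$ ($b = \left(-5 - \frac{1}{2}\right) \left(-15\right) \left(-5\right) = \left(- \frac{11}{2}\right) \left(-15\right) \left(-5\right) = \frac{165}{2} \left(-5\right) = - \frac{825}{2} \approx -412.5$)
$\frac{a{\left(-140,200 \right)} + 32997}{b - 42471} = \frac{- 140 \left(189 + 200\right) + 32997}{- \frac{825}{2} - 42471} = \frac{\left(-140\right) 389 + 32997}{- \frac{85767}{2}} = \left(-54460 + 32997\right) \left(- \frac{2}{85767}\right) = \left(-21463\right) \left(- \frac{2}{85767}\right) = \frac{42926}{85767}$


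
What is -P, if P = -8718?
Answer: 8718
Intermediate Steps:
-P = -1*(-8718) = 8718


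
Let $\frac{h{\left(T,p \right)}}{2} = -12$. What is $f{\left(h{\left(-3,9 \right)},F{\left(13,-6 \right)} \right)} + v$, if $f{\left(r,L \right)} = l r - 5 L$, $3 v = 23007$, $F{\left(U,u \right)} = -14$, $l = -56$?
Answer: $9083$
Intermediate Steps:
$h{\left(T,p \right)} = -24$ ($h{\left(T,p \right)} = 2 \left(-12\right) = -24$)
$v = 7669$ ($v = \frac{1}{3} \cdot 23007 = 7669$)
$f{\left(r,L \right)} = - 56 r - 5 L$
$f{\left(h{\left(-3,9 \right)},F{\left(13,-6 \right)} \right)} + v = \left(\left(-56\right) \left(-24\right) - -70\right) + 7669 = \left(1344 + 70\right) + 7669 = 1414 + 7669 = 9083$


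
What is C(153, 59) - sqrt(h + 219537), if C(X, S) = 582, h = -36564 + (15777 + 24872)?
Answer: 582 - sqrt(223622) ≈ 109.11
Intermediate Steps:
h = 4085 (h = -36564 + 40649 = 4085)
C(153, 59) - sqrt(h + 219537) = 582 - sqrt(4085 + 219537) = 582 - sqrt(223622)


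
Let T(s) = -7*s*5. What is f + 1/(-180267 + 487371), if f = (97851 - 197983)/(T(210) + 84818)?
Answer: -7687715065/5947683168 ≈ -1.2926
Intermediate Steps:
T(s) = -35*s
f = -25033/19367 (f = (97851 - 197983)/(-35*210 + 84818) = -100132/(-7350 + 84818) = -100132/77468 = -100132*1/77468 = -25033/19367 ≈ -1.2926)
f + 1/(-180267 + 487371) = -25033/19367 + 1/(-180267 + 487371) = -25033/19367 + 1/307104 = -7687715065/5947683168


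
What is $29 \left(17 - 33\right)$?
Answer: $-464$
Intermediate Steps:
$29 \left(17 - 33\right) = 29 \left(-16\right) = -464$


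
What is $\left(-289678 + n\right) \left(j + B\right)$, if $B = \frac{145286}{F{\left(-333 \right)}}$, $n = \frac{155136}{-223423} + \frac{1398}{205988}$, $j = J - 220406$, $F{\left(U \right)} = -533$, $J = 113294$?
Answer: $\frac{190763591896668262296313}{6132492385123} \approx 3.1107 \cdot 10^{10}$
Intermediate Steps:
$j = -107112$ ($j = 113294 - 220406 = -107112$)
$n = - \frac{15821904507}{23011228462}$ ($n = 155136 \left(- \frac{1}{223423}\right) + 1398 \cdot \frac{1}{205988} = - \frac{155136}{223423} + \frac{699}{102994} = - \frac{15821904507}{23011228462} \approx -0.68757$)
$B = - \frac{145286}{533}$ ($B = \frac{145286}{-533} = 145286 \left(- \frac{1}{533}\right) = - \frac{145286}{533} \approx -272.58$)
$\left(-289678 + n\right) \left(j + B\right) = \left(-289678 - \frac{15821904507}{23011228462}\right) \left(-107112 - \frac{145286}{533}\right) = \left(- \frac{6665862460319743}{23011228462}\right) \left(- \frac{57235982}{533}\right) = \frac{190763591896668262296313}{6132492385123}$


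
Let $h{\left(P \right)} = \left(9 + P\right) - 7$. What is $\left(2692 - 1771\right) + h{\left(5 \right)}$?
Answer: $928$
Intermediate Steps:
$h{\left(P \right)} = 2 + P$
$\left(2692 - 1771\right) + h{\left(5 \right)} = \left(2692 - 1771\right) + \left(2 + 5\right) = 921 + 7 = 928$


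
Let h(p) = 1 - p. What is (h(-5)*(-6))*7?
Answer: -252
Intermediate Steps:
(h(-5)*(-6))*7 = ((1 - 1*(-5))*(-6))*7 = ((1 + 5)*(-6))*7 = (6*(-6))*7 = -36*7 = -252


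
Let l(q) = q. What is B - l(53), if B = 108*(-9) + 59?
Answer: -966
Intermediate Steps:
B = -913 (B = -972 + 59 = -913)
B - l(53) = -913 - 1*53 = -913 - 53 = -966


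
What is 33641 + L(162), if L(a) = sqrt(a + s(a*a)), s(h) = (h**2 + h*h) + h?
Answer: 33641 + 9*sqrt(17006438) ≈ 70756.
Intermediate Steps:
s(h) = h + 2*h**2 (s(h) = (h**2 + h**2) + h = 2*h**2 + h = h + 2*h**2)
L(a) = sqrt(a + a**2*(1 + 2*a**2)) (L(a) = sqrt(a + (a*a)*(1 + 2*(a*a))) = sqrt(a + a**2*(1 + 2*a**2)))
33641 + L(162) = 33641 + sqrt(162*(1 + 162 + 2*162**3)) = 33641 + sqrt(162*(1 + 162 + 2*4251528)) = 33641 + sqrt(162*(1 + 162 + 8503056)) = 33641 + sqrt(162*8503219) = 33641 + sqrt(1377521478) = 33641 + 9*sqrt(17006438)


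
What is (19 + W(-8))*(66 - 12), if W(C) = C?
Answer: 594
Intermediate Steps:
(19 + W(-8))*(66 - 12) = (19 - 8)*(66 - 12) = 11*54 = 594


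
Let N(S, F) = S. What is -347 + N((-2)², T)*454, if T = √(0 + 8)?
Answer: 1469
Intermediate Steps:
T = 2*√2 (T = √8 = 2*√2 ≈ 2.8284)
-347 + N((-2)², T)*454 = -347 + (-2)²*454 = -347 + 4*454 = -347 + 1816 = 1469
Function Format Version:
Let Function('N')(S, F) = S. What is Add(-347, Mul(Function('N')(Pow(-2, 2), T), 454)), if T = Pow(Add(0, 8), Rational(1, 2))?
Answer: 1469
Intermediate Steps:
T = Mul(2, Pow(2, Rational(1, 2))) (T = Pow(8, Rational(1, 2)) = Mul(2, Pow(2, Rational(1, 2))) ≈ 2.8284)
Add(-347, Mul(Function('N')(Pow(-2, 2), T), 454)) = Add(-347, Mul(Pow(-2, 2), 454)) = Add(-347, Mul(4, 454)) = Add(-347, 1816) = 1469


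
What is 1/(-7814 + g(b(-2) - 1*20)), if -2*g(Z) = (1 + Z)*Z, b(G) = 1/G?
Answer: -8/64111 ≈ -0.00012478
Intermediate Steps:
g(Z) = -Z*(1 + Z)/2 (g(Z) = -(1 + Z)*Z/2 = -Z*(1 + Z)/2)
1/(-7814 + g(b(-2) - 1*20)) = 1/(-7814 - (1/(-2) - 1*20)*(1 + (1/(-2) - 1*20))/2) = 1/(-7814 - (-½ - 20)*(1 + (-½ - 20))/2) = 1/(-7814 - ½*(-41/2)*(1 - 41/2)) = 1/(-7814 - ½*(-41/2)*(-39/2)) = 1/(-7814 - 1599/8) = 1/(-64111/8) = -8/64111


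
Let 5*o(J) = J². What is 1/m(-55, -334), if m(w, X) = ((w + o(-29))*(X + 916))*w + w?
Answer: -1/3623587 ≈ -2.7597e-7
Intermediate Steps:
o(J) = J²/5
m(w, X) = w + w*(916 + X)*(841/5 + w) (m(w, X) = ((w + (⅕)*(-29)²)*(X + 916))*w + w = ((w + (⅕)*841)*(916 + X))*w + w = ((w + 841/5)*(916 + X))*w + w = ((841/5 + w)*(916 + X))*w + w = ((916 + X)*(841/5 + w))*w + w = w*(916 + X)*(841/5 + w) + w = w + w*(916 + X)*(841/5 + w))
1/m(-55, -334) = 1/((⅕)*(-55)*(770361 + 841*(-334) + 4580*(-55) + 5*(-334)*(-55))) = 1/((⅕)*(-55)*(770361 - 280894 - 251900 + 91850)) = 1/((⅕)*(-55)*329417) = 1/(-3623587) = -1/3623587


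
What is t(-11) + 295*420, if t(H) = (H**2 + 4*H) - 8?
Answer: 123969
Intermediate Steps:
t(H) = -8 + H**2 + 4*H
t(-11) + 295*420 = (-8 + (-11)**2 + 4*(-11)) + 295*420 = (-8 + 121 - 44) + 123900 = 69 + 123900 = 123969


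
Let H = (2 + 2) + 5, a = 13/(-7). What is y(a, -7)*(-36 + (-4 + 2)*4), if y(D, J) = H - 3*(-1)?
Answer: -528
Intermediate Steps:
a = -13/7 (a = 13*(-1/7) = -13/7 ≈ -1.8571)
H = 9 (H = 4 + 5 = 9)
y(D, J) = 12 (y(D, J) = 9 - 3*(-1) = 9 + 3 = 12)
y(a, -7)*(-36 + (-4 + 2)*4) = 12*(-36 + (-4 + 2)*4) = 12*(-36 - 2*4) = 12*(-36 - 8) = 12*(-44) = -528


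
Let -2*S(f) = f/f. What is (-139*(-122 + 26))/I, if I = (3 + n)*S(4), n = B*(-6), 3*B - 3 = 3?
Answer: 8896/3 ≈ 2965.3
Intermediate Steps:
S(f) = -1/2 (S(f) = -f/(2*f) = -1/2*1 = -1/2)
B = 2 (B = 1 + (1/3)*3 = 1 + 1 = 2)
n = -12 (n = 2*(-6) = -12)
I = 9/2 (I = (3 - 12)*(-1/2) = -9*(-1/2) = 9/2 ≈ 4.5000)
(-139*(-122 + 26))/I = (-139*(-122 + 26))/(9/2) = -139*(-96)*(2/9) = 13344*(2/9) = 8896/3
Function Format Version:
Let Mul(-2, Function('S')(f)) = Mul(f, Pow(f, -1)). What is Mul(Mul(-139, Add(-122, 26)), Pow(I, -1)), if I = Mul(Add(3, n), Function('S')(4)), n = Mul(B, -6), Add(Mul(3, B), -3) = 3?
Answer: Rational(8896, 3) ≈ 2965.3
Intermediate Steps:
Function('S')(f) = Rational(-1, 2) (Function('S')(f) = Mul(Rational(-1, 2), Mul(f, Pow(f, -1))) = Mul(Rational(-1, 2), 1) = Rational(-1, 2))
B = 2 (B = Add(1, Mul(Rational(1, 3), 3)) = Add(1, 1) = 2)
n = -12 (n = Mul(2, -6) = -12)
I = Rational(9, 2) (I = Mul(Add(3, -12), Rational(-1, 2)) = Mul(-9, Rational(-1, 2)) = Rational(9, 2) ≈ 4.5000)
Mul(Mul(-139, Add(-122, 26)), Pow(I, -1)) = Mul(Mul(-139, Add(-122, 26)), Pow(Rational(9, 2), -1)) = Mul(Mul(-139, -96), Rational(2, 9)) = Mul(13344, Rational(2, 9)) = Rational(8896, 3)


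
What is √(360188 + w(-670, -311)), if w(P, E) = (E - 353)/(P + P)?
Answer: √40422153910/335 ≈ 600.16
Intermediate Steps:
w(P, E) = (-353 + E)/(2*P) (w(P, E) = (-353 + E)/((2*P)) = (-353 + E)*(1/(2*P)) = (-353 + E)/(2*P))
√(360188 + w(-670, -311)) = √(360188 + (½)*(-353 - 311)/(-670)) = √(360188 + (½)*(-1/670)*(-664)) = √(360188 + 166/335) = √(120663146/335) = √40422153910/335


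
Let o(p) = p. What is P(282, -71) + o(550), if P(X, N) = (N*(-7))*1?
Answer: 1047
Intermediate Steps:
P(X, N) = -7*N (P(X, N) = -7*N*1 = -7*N)
P(282, -71) + o(550) = -7*(-71) + 550 = 497 + 550 = 1047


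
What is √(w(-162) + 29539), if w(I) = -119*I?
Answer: √48817 ≈ 220.95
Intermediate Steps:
√(w(-162) + 29539) = √(-119*(-162) + 29539) = √(19278 + 29539) = √48817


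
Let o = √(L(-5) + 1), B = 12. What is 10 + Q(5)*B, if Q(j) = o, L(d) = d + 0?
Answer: 10 + 24*I ≈ 10.0 + 24.0*I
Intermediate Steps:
L(d) = d
o = 2*I (o = √(-5 + 1) = √(-4) = 2*I ≈ 2.0*I)
Q(j) = 2*I
10 + Q(5)*B = 10 + (2*I)*12 = 10 + 24*I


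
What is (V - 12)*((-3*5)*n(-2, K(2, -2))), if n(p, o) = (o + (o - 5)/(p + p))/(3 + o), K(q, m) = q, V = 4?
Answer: 66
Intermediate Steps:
n(p, o) = (o + (-5 + o)/(2*p))/(3 + o) (n(p, o) = (o + (-5 + o)/((2*p)))/(3 + o) = (o + (-5 + o)*(1/(2*p)))/(3 + o) = (o + (-5 + o)/(2*p))/(3 + o))
(V - 12)*((-3*5)*n(-2, K(2, -2))) = (4 - 12)*((-3*5)*((½)*(-5 + 2 + 2*2*(-2))/(-2*(3 + 2)))) = -(-120)*(½)*(-½)*(-5 + 2 - 8)/5 = -(-120)*(½)*(-½)*(⅕)*(-11) = -(-120)*11/20 = -8*(-33/4) = 66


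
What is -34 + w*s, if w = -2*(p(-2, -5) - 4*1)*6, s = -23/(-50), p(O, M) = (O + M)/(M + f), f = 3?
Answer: -781/25 ≈ -31.240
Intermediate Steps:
p(O, M) = (M + O)/(3 + M) (p(O, M) = (O + M)/(M + 3) = (M + O)/(3 + M))
s = 23/50 (s = -23*(-1/50) = 23/50 ≈ 0.46000)
w = 6 (w = -2*((-5 - 2)/(3 - 5) - 4*1)*6 = -2*(-7/(-2) - 4)*6 = -2*(-1/2*(-7) - 4)*6 = -2*(7/2 - 4)*6 = -2*(-1/2)*6 = 1*6 = 6)
-34 + w*s = -34 + 6*(23/50) = -34 + 69/25 = -781/25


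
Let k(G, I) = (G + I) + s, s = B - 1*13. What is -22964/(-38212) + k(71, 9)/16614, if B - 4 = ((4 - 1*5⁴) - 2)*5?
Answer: 33150821/79356771 ≈ 0.41774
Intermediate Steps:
B = -3111 (B = 4 + ((4 - 1*5⁴) - 2)*5 = 4 + ((4 - 1*625) - 2)*5 = 4 + ((4 - 625) - 2)*5 = 4 + (-621 - 2)*5 = 4 - 623*5 = 4 - 3115 = -3111)
s = -3124 (s = -3111 - 1*13 = -3111 - 13 = -3124)
k(G, I) = -3124 + G + I (k(G, I) = (G + I) - 3124 = -3124 + G + I)
-22964/(-38212) + k(71, 9)/16614 = -22964/(-38212) + (-3124 + 71 + 9)/16614 = -22964*(-1/38212) - 3044*1/16614 = 5741/9553 - 1522/8307 = 33150821/79356771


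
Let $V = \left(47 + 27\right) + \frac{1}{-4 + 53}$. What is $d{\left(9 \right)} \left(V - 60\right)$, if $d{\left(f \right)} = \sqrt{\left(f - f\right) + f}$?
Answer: $\frac{2061}{49} \approx 42.061$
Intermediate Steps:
$d{\left(f \right)} = \sqrt{f}$ ($d{\left(f \right)} = \sqrt{0 + f} = \sqrt{f}$)
$V = \frac{3627}{49}$ ($V = 74 + \frac{1}{49} = \frac{3627}{49} \approx 74.02$)
$d{\left(9 \right)} \left(V - 60\right) = \sqrt{9} \left(\frac{3627}{49} - 60\right) = 3 \cdot \frac{687}{49} = \frac{2061}{49}$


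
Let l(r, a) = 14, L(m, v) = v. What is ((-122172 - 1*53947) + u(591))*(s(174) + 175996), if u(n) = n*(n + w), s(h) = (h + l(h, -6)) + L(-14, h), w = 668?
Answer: 100162526100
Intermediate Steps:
s(h) = 14 + 2*h (s(h) = (h + 14) + h = (14 + h) + h = 14 + 2*h)
u(n) = n*(668 + n) (u(n) = n*(n + 668) = n*(668 + n))
((-122172 - 1*53947) + u(591))*(s(174) + 175996) = ((-122172 - 1*53947) + 591*(668 + 591))*((14 + 2*174) + 175996) = ((-122172 - 53947) + 591*1259)*((14 + 348) + 175996) = (-176119 + 744069)*(362 + 175996) = 567950*176358 = 100162526100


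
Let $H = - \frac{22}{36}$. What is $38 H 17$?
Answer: $- \frac{3553}{9} \approx -394.78$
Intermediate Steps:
$H = - \frac{11}{18}$ ($H = \left(-22\right) \frac{1}{36} = - \frac{11}{18} \approx -0.61111$)
$38 H 17 = 38 \left(- \frac{11}{18}\right) 17 = \left(- \frac{209}{9}\right) 17 = - \frac{3553}{9}$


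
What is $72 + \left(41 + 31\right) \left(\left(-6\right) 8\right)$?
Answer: $-3384$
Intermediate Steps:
$72 + \left(41 + 31\right) \left(\left(-6\right) 8\right) = 72 + 72 \left(-48\right) = 72 - 3456 = -3384$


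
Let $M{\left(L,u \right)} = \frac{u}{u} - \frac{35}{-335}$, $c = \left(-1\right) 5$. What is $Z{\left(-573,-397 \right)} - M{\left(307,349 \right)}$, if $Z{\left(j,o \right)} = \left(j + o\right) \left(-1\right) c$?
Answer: $- \frac{325024}{67} \approx -4851.1$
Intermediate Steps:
$c = -5$
$Z{\left(j,o \right)} = 5 j + 5 o$ ($Z{\left(j,o \right)} = \left(j + o\right) \left(-1\right) \left(-5\right) = \left(- j - o\right) \left(-5\right) = 5 j + 5 o$)
$M{\left(L,u \right)} = \frac{74}{67}$ ($M{\left(L,u \right)} = 1 - - \frac{7}{67} = 1 + \frac{7}{67} = \frac{74}{67}$)
$Z{\left(-573,-397 \right)} - M{\left(307,349 \right)} = \left(5 \left(-573\right) + 5 \left(-397\right)\right) - \frac{74}{67} = \left(-2865 - 1985\right) - \frac{74}{67} = -4850 - \frac{74}{67} = - \frac{325024}{67}$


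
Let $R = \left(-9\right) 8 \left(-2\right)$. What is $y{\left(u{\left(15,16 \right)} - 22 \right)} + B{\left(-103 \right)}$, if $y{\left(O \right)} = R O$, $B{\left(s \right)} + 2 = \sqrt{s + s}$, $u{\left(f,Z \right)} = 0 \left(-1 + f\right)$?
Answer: $-3170 + i \sqrt{206} \approx -3170.0 + 14.353 i$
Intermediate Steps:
$R = 144$ ($R = \left(-72\right) \left(-2\right) = 144$)
$u{\left(f,Z \right)} = 0$
$B{\left(s \right)} = -2 + \sqrt{2} \sqrt{s}$ ($B{\left(s \right)} = -2 + \sqrt{s + s} = -2 + \sqrt{2 s} = -2 + \sqrt{2} \sqrt{s}$)
$y{\left(O \right)} = 144 O$
$y{\left(u{\left(15,16 \right)} - 22 \right)} + B{\left(-103 \right)} = 144 \left(0 - 22\right) - \left(2 - \sqrt{2} \sqrt{-103}\right) = 144 \left(-22\right) - \left(2 - \sqrt{2} i \sqrt{103}\right) = -3168 - \left(2 - i \sqrt{206}\right) = -3170 + i \sqrt{206}$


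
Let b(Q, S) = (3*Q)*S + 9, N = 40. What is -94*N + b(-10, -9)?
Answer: -3481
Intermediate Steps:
b(Q, S) = 9 + 3*Q*S (b(Q, S) = 3*Q*S + 9 = 9 + 3*Q*S)
-94*N + b(-10, -9) = -94*40 + (9 + 3*(-10)*(-9)) = -3760 + (9 + 270) = -3760 + 279 = -3481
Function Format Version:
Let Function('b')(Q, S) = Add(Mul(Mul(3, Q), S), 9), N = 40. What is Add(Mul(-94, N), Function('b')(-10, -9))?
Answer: -3481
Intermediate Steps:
Function('b')(Q, S) = Add(9, Mul(3, Q, S)) (Function('b')(Q, S) = Add(Mul(3, Q, S), 9) = Add(9, Mul(3, Q, S)))
Add(Mul(-94, N), Function('b')(-10, -9)) = Add(Mul(-94, 40), Add(9, Mul(3, -10, -9))) = Add(-3760, Add(9, 270)) = Add(-3760, 279) = -3481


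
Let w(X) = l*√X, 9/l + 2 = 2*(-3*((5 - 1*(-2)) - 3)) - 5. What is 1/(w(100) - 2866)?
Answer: -31/88936 ≈ -0.00034857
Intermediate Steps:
l = -9/31 (l = 9/(-2 + (2*(-3*((5 - 1*(-2)) - 3)) - 5)) = 9/(-2 + (2*(-3*((5 + 2) - 3)) - 5)) = 9/(-2 + (2*(-3*(7 - 3)) - 5)) = 9/(-2 + (2*(-3*4) - 5)) = 9/(-2 + (2*(-12) - 5)) = 9/(-2 + (-24 - 5)) = 9/(-2 - 29) = 9/(-31) = 9*(-1/31) = -9/31 ≈ -0.29032)
w(X) = -9*√X/31
1/(w(100) - 2866) = 1/(-9*√100/31 - 2866) = 1/(-9/31*10 - 2866) = 1/(-90/31 - 2866) = 1/(-88936/31) = -31/88936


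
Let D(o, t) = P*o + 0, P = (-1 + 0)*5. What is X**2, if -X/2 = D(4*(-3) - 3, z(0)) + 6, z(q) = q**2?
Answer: 26244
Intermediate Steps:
P = -5 (P = -1*5 = -5)
D(o, t) = -5*o (D(o, t) = -5*o + 0 = -5*o)
X = -162 (X = -2*(-5*(4*(-3) - 3) + 6) = -2*(-5*(-12 - 3) + 6) = -2*(-5*(-15) + 6) = -2*(75 + 6) = -2*81 = -162)
X**2 = (-162)**2 = 26244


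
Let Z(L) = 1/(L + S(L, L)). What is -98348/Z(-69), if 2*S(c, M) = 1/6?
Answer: 20333449/3 ≈ 6.7778e+6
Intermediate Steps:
S(c, M) = 1/12 (S(c, M) = (½)/6 = (½)*(⅙) = 1/12)
Z(L) = 1/(1/12 + L) (Z(L) = 1/(L + 1/12) = 1/(1/12 + L))
-98348/Z(-69) = -98348/(12/(1 + 12*(-69))) = -98348/(12/(1 - 828)) = -98348/(12/(-827)) = -98348/(12*(-1/827)) = -98348/(-12/827) = -98348*(-827/12) = 20333449/3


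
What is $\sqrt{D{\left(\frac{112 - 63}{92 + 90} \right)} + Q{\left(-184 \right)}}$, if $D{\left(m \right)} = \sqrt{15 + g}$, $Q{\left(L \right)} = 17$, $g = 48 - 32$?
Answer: $\sqrt{17 + \sqrt{31}} \approx 4.7506$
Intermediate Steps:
$g = 16$ ($g = 48 - 32 = 16$)
$D{\left(m \right)} = \sqrt{31}$ ($D{\left(m \right)} = \sqrt{15 + 16} = \sqrt{31}$)
$\sqrt{D{\left(\frac{112 - 63}{92 + 90} \right)} + Q{\left(-184 \right)}} = \sqrt{\sqrt{31} + 17} = \sqrt{17 + \sqrt{31}}$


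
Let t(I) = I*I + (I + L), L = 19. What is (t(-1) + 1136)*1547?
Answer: 1786785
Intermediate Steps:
t(I) = 19 + I + I² (t(I) = I*I + (I + 19) = I² + (19 + I) = 19 + I + I²)
(t(-1) + 1136)*1547 = ((19 - 1 + (-1)²) + 1136)*1547 = ((19 - 1 + 1) + 1136)*1547 = (19 + 1136)*1547 = 1155*1547 = 1786785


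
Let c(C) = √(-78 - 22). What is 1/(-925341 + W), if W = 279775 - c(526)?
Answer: -322783/208377730228 + 5*I/208377730228 ≈ -1.549e-6 + 2.3995e-11*I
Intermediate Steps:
c(C) = 10*I (c(C) = √(-100) = 10*I)
W = 279775 - 10*I ≈ 2.7978e+5 - 10.0*I
1/(-925341 + W) = 1/(-925341 + (279775 - 10*I)) = 1/(-645566 - 10*I) = (-645566 + 10*I)/416755460456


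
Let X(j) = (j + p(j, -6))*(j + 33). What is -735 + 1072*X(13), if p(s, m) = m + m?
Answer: 48577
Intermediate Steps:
p(s, m) = 2*m
X(j) = (-12 + j)*(33 + j) (X(j) = (j + 2*(-6))*(j + 33) = (j - 12)*(33 + j) = (-12 + j)*(33 + j))
-735 + 1072*X(13) = -735 + 1072*(-396 + 13² + 21*13) = -735 + 1072*(-396 + 169 + 273) = -735 + 1072*46 = -735 + 49312 = 48577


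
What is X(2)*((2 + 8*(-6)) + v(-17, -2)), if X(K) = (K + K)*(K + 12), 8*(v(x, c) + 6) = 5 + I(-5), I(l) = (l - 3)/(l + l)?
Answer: -14357/5 ≈ -2871.4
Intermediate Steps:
I(l) = (-3 + l)/(2*l) (I(l) = (-3 + l)/((2*l)) = (-3 + l)*(1/(2*l)) = (-3 + l)/(2*l))
v(x, c) = -211/40 (v(x, c) = -6 + (5 + (1/2)*(-3 - 5)/(-5))/8 = -6 + (5 + (1/2)*(-1/5)*(-8))/8 = -6 + (5 + 4/5)/8 = -6 + (1/8)*(29/5) = -6 + 29/40 = -211/40)
X(K) = 2*K*(12 + K) (X(K) = (2*K)*(12 + K) = 2*K*(12 + K))
X(2)*((2 + 8*(-6)) + v(-17, -2)) = (2*2*(12 + 2))*((2 + 8*(-6)) - 211/40) = (2*2*14)*((2 - 48) - 211/40) = 56*(-46 - 211/40) = 56*(-2051/40) = -14357/5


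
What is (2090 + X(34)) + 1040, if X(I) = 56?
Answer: 3186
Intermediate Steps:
(2090 + X(34)) + 1040 = (2090 + 56) + 1040 = 2146 + 1040 = 3186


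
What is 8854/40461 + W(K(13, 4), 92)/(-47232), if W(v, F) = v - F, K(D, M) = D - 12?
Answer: 140624693/637017984 ≈ 0.22075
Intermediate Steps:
K(D, M) = -12 + D
8854/40461 + W(K(13, 4), 92)/(-47232) = 8854/40461 + ((-12 + 13) - 1*92)/(-47232) = 8854*(1/40461) + (1 - 92)*(-1/47232) = 8854/40461 - 91*(-1/47232) = 8854/40461 + 91/47232 = 140624693/637017984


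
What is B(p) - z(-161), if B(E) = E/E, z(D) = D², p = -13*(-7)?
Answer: -25920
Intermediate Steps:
p = 91
B(E) = 1
B(p) - z(-161) = 1 - 1*(-161)² = 1 - 1*25921 = 1 - 25921 = -25920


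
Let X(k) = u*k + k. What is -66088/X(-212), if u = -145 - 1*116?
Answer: -8261/6890 ≈ -1.1990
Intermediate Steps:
u = -261 (u = -145 - 116 = -261)
X(k) = -260*k (X(k) = -261*k + k = -260*k)
-66088/X(-212) = -66088/((-260*(-212))) = -66088/55120 = -66088*1/55120 = -8261/6890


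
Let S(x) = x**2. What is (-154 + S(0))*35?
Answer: -5390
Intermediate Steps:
(-154 + S(0))*35 = (-154 + 0**2)*35 = (-154 + 0)*35 = -154*35 = -5390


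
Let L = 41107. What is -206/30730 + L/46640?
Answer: 11396457/13029520 ≈ 0.87466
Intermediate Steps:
-206/30730 + L/46640 = -206/30730 + 41107/46640 = -206*1/30730 + 41107*(1/46640) = -103/15365 + 3737/4240 = 11396457/13029520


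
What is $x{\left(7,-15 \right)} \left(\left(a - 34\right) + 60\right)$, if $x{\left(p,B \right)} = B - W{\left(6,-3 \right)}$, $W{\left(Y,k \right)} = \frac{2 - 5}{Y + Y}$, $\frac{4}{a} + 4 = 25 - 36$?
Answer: $- \frac{11387}{30} \approx -379.57$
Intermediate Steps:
$a = - \frac{4}{15}$ ($a = \frac{4}{-4 + \left(25 - 36\right)} = \frac{4}{-4 - 11} = \frac{4}{-15} = 4 \left(- \frac{1}{15}\right) = - \frac{4}{15} \approx -0.26667$)
$W{\left(Y,k \right)} = - \frac{3}{2 Y}$
$x{\left(p,B \right)} = \frac{1}{4} + B$ ($x{\left(p,B \right)} = B - - \frac{3}{2 \cdot 6} = B - \left(- \frac{3}{2}\right) \frac{1}{6} = B - - \frac{1}{4} = B + \frac{1}{4} = \frac{1}{4} + B$)
$x{\left(7,-15 \right)} \left(\left(a - 34\right) + 60\right) = \left(\frac{1}{4} - 15\right) \left(\left(- \frac{4}{15} - 34\right) + 60\right) = - \frac{59 \left(- \frac{514}{15} + 60\right)}{4} = \left(- \frac{59}{4}\right) \frac{386}{15} = - \frac{11387}{30}$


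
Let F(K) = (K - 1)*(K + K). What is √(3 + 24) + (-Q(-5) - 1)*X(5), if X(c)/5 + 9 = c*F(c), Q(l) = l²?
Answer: -24830 + 3*√3 ≈ -24825.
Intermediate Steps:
F(K) = 2*K*(-1 + K) (F(K) = (-1 + K)*(2*K) = 2*K*(-1 + K))
X(c) = -45 + 10*c²*(-1 + c) (X(c) = -45 + 5*(c*(2*c*(-1 + c))) = -45 + 5*(2*c²*(-1 + c)) = -45 + 10*c²*(-1 + c))
√(3 + 24) + (-Q(-5) - 1)*X(5) = √(3 + 24) + (-1*(-5)² - 1)*(-45 + 10*5²*(-1 + 5)) = √27 + (-1*25 - 1)*(-45 + 10*25*4) = 3*√3 + (-25 - 1)*(-45 + 1000) = 3*√3 - 26*955 = 3*√3 - 24830 = -24830 + 3*√3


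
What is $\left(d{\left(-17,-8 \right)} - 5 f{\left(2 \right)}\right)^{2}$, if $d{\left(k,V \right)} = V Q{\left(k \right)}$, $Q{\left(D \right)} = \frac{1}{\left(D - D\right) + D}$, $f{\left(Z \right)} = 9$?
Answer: $\frac{573049}{289} \approx 1982.9$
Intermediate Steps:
$Q{\left(D \right)} = \frac{1}{D}$ ($Q{\left(D \right)} = \frac{1}{0 + D} = \frac{1}{D}$)
$d{\left(k,V \right)} = \frac{V}{k}$
$\left(d{\left(-17,-8 \right)} - 5 f{\left(2 \right)}\right)^{2} = \left(- \frac{8}{-17} - 45\right)^{2} = \left(\left(-8\right) \left(- \frac{1}{17}\right) - 45\right)^{2} = \left(\frac{8}{17} - 45\right)^{2} = \left(- \frac{757}{17}\right)^{2} = \frac{573049}{289}$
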